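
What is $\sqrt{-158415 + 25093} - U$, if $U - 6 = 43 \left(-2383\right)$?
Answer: $102463 + i \sqrt{133322} \approx 1.0246 \cdot 10^{5} + 365.13 i$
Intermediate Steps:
$U = -102463$ ($U = 6 + 43 \left(-2383\right) = 6 - 102469 = -102463$)
$\sqrt{-158415 + 25093} - U = \sqrt{-158415 + 25093} - -102463 = \sqrt{-133322} + 102463 = i \sqrt{133322} + 102463 = 102463 + i \sqrt{133322}$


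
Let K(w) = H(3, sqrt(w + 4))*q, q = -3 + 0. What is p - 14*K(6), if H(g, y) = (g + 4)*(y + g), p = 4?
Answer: 886 + 294*sqrt(10) ≈ 1815.7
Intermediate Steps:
H(g, y) = (4 + g)*(g + y)
q = -3
K(w) = -63 - 21*sqrt(4 + w) (K(w) = (3**2 + 4*3 + 4*sqrt(w + 4) + 3*sqrt(w + 4))*(-3) = (9 + 12 + 4*sqrt(4 + w) + 3*sqrt(4 + w))*(-3) = (21 + 7*sqrt(4 + w))*(-3) = -63 - 21*sqrt(4 + w))
p - 14*K(6) = 4 - 14*(-63 - 21*sqrt(4 + 6)) = 4 - 14*(-63 - 21*sqrt(10)) = 4 + (882 + 294*sqrt(10)) = 886 + 294*sqrt(10)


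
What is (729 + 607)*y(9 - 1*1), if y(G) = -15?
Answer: -20040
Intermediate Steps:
(729 + 607)*y(9 - 1*1) = (729 + 607)*(-15) = 1336*(-15) = -20040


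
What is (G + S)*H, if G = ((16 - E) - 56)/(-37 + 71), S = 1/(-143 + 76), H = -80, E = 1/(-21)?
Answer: 2277080/23919 ≈ 95.200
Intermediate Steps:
E = -1/21 ≈ -0.047619
S = -1/67 (S = 1/(-67) = -1/67 ≈ -0.014925)
G = -839/714 (G = ((16 - 1*(-1/21)) - 56)/(-37 + 71) = ((16 + 1/21) - 56)/34 = (337/21 - 56)*(1/34) = -839/21*1/34 = -839/714 ≈ -1.1751)
(G + S)*H = (-839/714 - 1/67)*(-80) = -56927/47838*(-80) = 2277080/23919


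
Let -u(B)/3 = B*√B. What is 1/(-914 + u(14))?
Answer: -457/405350 + 21*√14/405350 ≈ -0.00093358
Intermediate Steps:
u(B) = -3*B^(3/2) (u(B) = -3*B*√B = -3*B^(3/2))
1/(-914 + u(14)) = 1/(-914 - 42*√14)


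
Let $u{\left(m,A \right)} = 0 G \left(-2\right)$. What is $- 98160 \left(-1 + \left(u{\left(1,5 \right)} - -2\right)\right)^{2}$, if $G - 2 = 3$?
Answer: $-98160$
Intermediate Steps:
$G = 5$ ($G = 2 + 3 = 5$)
$u{\left(m,A \right)} = 0$ ($u{\left(m,A \right)} = 0 \cdot 5 \left(-2\right) = 0 \left(-2\right) = 0$)
$- 98160 \left(-1 + \left(u{\left(1,5 \right)} - -2\right)\right)^{2} = - 98160 \left(-1 + \left(0 - -2\right)\right)^{2} = - 98160 \left(-1 + \left(0 + 2\right)\right)^{2} = - 98160 \left(-1 + 2\right)^{2} = - 98160 \cdot 1^{2} = \left(-98160\right) 1 = -98160$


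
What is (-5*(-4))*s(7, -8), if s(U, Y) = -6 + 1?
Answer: -100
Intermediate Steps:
s(U, Y) = -5
(-5*(-4))*s(7, -8) = -5*(-4)*(-5) = 20*(-5) = -100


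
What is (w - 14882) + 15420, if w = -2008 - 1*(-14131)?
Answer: 12661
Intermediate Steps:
w = 12123 (w = -2008 + 14131 = 12123)
(w - 14882) + 15420 = (12123 - 14882) + 15420 = -2759 + 15420 = 12661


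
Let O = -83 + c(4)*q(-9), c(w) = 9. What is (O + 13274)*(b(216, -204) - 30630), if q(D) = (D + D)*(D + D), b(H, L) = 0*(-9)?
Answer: -493357410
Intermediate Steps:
b(H, L) = 0
q(D) = 4*D**2 (q(D) = (2*D)*(2*D) = 4*D**2)
O = 2833 (O = -83 + 9*(4*(-9)**2) = -83 + 9*(4*81) = -83 + 9*324 = -83 + 2916 = 2833)
(O + 13274)*(b(216, -204) - 30630) = (2833 + 13274)*(0 - 30630) = 16107*(-30630) = -493357410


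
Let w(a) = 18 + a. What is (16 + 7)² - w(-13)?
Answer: 524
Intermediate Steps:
(16 + 7)² - w(-13) = (16 + 7)² - (18 - 13) = 23² - 1*5 = 529 - 5 = 524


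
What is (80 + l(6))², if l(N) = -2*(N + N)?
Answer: 3136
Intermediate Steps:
l(N) = -4*N
(80 + l(6))² = (80 - 4*6)² = (80 - 24)² = 56² = 3136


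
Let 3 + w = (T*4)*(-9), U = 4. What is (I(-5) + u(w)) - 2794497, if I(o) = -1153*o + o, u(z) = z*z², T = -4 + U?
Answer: -2788764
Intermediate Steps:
T = 0 (T = -4 + 4 = 0)
w = -3 (w = -3 + (0*4)*(-9) = -3 + 0*(-9) = -3 + 0 = -3)
u(z) = z³
I(o) = -1152*o
(I(-5) + u(w)) - 2794497 = (-1152*(-5) + (-3)³) - 2794497 = (5760 - 27) - 2794497 = 5733 - 2794497 = -2788764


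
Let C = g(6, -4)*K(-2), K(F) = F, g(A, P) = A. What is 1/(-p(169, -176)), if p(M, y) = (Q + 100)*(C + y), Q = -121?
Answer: -1/3948 ≈ -0.00025329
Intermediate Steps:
C = -12 (C = 6*(-2) = -12)
p(M, y) = 252 - 21*y (p(M, y) = (-121 + 100)*(-12 + y) = -21*(-12 + y) = 252 - 21*y)
1/(-p(169, -176)) = 1/(-(252 - 21*(-176))) = 1/(-(252 + 3696)) = 1/(-1*3948) = 1/(-3948) = -1/3948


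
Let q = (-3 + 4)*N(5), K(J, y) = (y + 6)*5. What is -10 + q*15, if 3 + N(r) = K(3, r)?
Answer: 770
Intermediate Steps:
K(J, y) = 30 + 5*y (K(J, y) = (6 + y)*5 = 30 + 5*y)
N(r) = 27 + 5*r (N(r) = -3 + (30 + 5*r) = 27 + 5*r)
q = 52 (q = (-3 + 4)*(27 + 5*5) = 1*(27 + 25) = 1*52 = 52)
-10 + q*15 = -10 + 52*15 = -10 + 780 = 770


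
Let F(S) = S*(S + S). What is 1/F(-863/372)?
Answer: 69192/744769 ≈ 0.092904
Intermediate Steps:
F(S) = 2*S² (F(S) = S*(2*S) = 2*S²)
1/F(-863/372) = 1/(2*(-863/372)²) = 1/(2*(744769/138384)) = 1/(744769/69192) = 69192/744769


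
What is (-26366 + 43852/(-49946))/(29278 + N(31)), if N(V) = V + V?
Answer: -164615011/183176955 ≈ -0.89867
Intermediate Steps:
N(V) = 2*V
(-26366 + 43852/(-49946))/(29278 + N(31)) = (-26366 + 43852/(-49946))/(29278 + 2*31) = (-26366 + 43852*(-1/49946))/(29278 + 62) = (-26366 - 21926/24973)/29340 = -658460044/24973*1/29340 = -164615011/183176955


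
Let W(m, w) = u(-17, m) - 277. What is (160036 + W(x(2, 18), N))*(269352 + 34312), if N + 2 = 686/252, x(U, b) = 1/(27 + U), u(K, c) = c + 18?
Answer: 1407037468576/29 ≈ 4.8519e+10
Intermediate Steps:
u(K, c) = 18 + c
N = 13/18 (N = -2 + 686/252 = -2 + 686*(1/252) = -2 + 49/18 = 13/18 ≈ 0.72222)
W(m, w) = -259 + m (W(m, w) = (18 + m) - 277 = -259 + m)
(160036 + W(x(2, 18), N))*(269352 + 34312) = (160036 + (-259 + 1/(27 + 2)))*(269352 + 34312) = (160036 + (-259 + 1/29))*303664 = (160036 - 7510/29)*303664 = (4633534/29)*303664 = 1407037468576/29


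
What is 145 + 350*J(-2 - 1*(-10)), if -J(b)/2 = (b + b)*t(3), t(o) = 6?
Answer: -67055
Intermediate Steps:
J(b) = -24*b (J(b) = -2*(b + b)*6 = -2*2*b*6 = -24*b)
145 + 350*J(-2 - 1*(-10)) = 145 + 350*(-24*(-2 - 1*(-10))) = 145 + 350*(-24*(-2 + 10)) = 145 + 350*(-24*8) = 145 + 350*(-192) = 145 - 67200 = -67055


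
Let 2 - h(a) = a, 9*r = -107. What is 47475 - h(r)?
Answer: 427150/9 ≈ 47461.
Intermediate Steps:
r = -107/9 (r = (⅑)*(-107) = -107/9 ≈ -11.889)
h(a) = 2 - a
47475 - h(r) = 47475 - (2 - 1*(-107/9)) = 47475 - (2 + 107/9) = 47475 - 1*125/9 = 47475 - 125/9 = 427150/9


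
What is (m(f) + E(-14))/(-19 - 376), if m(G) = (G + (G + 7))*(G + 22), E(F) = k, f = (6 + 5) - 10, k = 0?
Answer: -207/395 ≈ -0.52405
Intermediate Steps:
f = 1 (f = 11 - 10 = 1)
E(F) = 0
m(G) = (7 + 2*G)*(22 + G) (m(G) = (G + (7 + G))*(22 + G) = (7 + 2*G)*(22 + G))
(m(f) + E(-14))/(-19 - 376) = ((154 + 2*1² + 51*1) + 0)/(-19 - 376) = ((154 + 2*1 + 51) + 0)/(-395) = ((154 + 2 + 51) + 0)*(-1/395) = (207 + 0)*(-1/395) = 207*(-1/395) = -207/395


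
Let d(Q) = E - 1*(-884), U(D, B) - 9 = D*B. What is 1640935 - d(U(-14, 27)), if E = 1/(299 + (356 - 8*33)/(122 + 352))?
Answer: 116294376122/70909 ≈ 1.6401e+6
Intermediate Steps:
E = 237/70909 (E = 1/(299 + (356 - 264)/474) = 1/(299 + 92*(1/474)) = 1/(299 + 46/237) = 1/(70909/237) = 237/70909 ≈ 0.0033423)
U(D, B) = 9 + B*D (U(D, B) = 9 + D*B = 9 + B*D)
d(Q) = 62683793/70909 (d(Q) = 237/70909 - 1*(-884) = 237/70909 + 884 = 62683793/70909)
1640935 - d(U(-14, 27)) = 1640935 - 1*62683793/70909 = 1640935 - 62683793/70909 = 116294376122/70909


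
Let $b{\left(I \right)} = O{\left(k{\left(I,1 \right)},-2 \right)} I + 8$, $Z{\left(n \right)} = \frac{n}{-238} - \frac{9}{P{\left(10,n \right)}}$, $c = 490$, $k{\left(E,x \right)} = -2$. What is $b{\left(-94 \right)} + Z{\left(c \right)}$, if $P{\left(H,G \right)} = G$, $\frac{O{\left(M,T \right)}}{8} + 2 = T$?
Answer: $\frac{25105977}{8330} \approx 3013.9$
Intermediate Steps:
$O{\left(M,T \right)} = -16 + 8 T$
$Z{\left(n \right)} = - \frac{9}{n} - \frac{n}{238}$ ($Z{\left(n \right)} = \frac{n}{-238} - \frac{9}{n} = n \left(- \frac{1}{238}\right) - \frac{9}{n} = - \frac{n}{238} - \frac{9}{n} = - \frac{9}{n} - \frac{n}{238}$)
$b{\left(I \right)} = 8 - 32 I$ ($b{\left(I \right)} = \left(-16 + 8 \left(-2\right)\right) I + 8 = \left(-16 - 16\right) I + 8 = - 32 I + 8 = 8 - 32 I$)
$b{\left(-94 \right)} + Z{\left(c \right)} = \left(8 - -3008\right) - \left(\frac{35}{17} + \frac{9}{490}\right) = \left(8 + 3008\right) - \frac{17303}{8330} = 3016 - \frac{17303}{8330} = \frac{25105977}{8330}$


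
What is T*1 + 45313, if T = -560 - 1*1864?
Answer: 42889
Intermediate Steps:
T = -2424 (T = -560 - 1864 = -2424)
T*1 + 45313 = -2424*1 + 45313 = -2424 + 45313 = 42889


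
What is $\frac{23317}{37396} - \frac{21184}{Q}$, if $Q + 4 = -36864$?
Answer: $\frac{412962005}{344678932} \approx 1.1981$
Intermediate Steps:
$Q = -36868$ ($Q = -4 - 36864 = -36868$)
$\frac{23317}{37396} - \frac{21184}{Q} = \frac{23317}{37396} - \frac{21184}{-36868} = 23317 \cdot \frac{1}{37396} - - \frac{5296}{9217} = \frac{23317}{37396} + \frac{5296}{9217} = \frac{412962005}{344678932}$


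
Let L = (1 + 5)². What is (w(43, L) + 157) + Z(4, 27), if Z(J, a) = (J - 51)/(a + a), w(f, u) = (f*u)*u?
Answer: 3017743/54 ≈ 55884.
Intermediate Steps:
L = 36 (L = 6² = 36)
w(f, u) = f*u²
Z(J, a) = (-51 + J)/(2*a) (Z(J, a) = (-51 + J)/((2*a)) = (-51 + J)*(1/(2*a)) = (-51 + J)/(2*a))
(w(43, L) + 157) + Z(4, 27) = (43*36² + 157) + (½)*(-51 + 4)/27 = (43*1296 + 157) + (½)*(1/27)*(-47) = (55728 + 157) - 47/54 = 55885 - 47/54 = 3017743/54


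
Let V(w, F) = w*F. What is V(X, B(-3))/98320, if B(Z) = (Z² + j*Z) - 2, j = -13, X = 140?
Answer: 161/2458 ≈ 0.065500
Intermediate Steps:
B(Z) = -2 + Z² - 13*Z (B(Z) = (Z² - 13*Z) - 2 = -2 + Z² - 13*Z)
V(w, F) = F*w
V(X, B(-3))/98320 = ((-2 + (-3)² - 13*(-3))*140)/98320 = ((-2 + 9 + 39)*140)*(1/98320) = (46*140)*(1/98320) = 6440*(1/98320) = 161/2458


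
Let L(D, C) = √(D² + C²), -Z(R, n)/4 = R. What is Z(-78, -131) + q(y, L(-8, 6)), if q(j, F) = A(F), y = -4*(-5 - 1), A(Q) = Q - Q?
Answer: 312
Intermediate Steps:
A(Q) = 0
Z(R, n) = -4*R
y = 24 (y = -4*(-6) = 24)
L(D, C) = √(C² + D²)
q(j, F) = 0
Z(-78, -131) + q(y, L(-8, 6)) = -4*(-78) + 0 = 312 + 0 = 312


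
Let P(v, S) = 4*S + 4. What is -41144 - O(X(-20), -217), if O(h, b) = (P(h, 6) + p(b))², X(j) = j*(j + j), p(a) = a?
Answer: -76865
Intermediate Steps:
P(v, S) = 4 + 4*S
X(j) = 2*j² (X(j) = j*(2*j) = 2*j²)
O(h, b) = (28 + b)² (O(h, b) = ((4 + 4*6) + b)² = ((4 + 24) + b)² = (28 + b)²)
-41144 - O(X(-20), -217) = -41144 - (28 - 217)² = -41144 - 1*(-189)² = -41144 - 1*35721 = -41144 - 35721 = -76865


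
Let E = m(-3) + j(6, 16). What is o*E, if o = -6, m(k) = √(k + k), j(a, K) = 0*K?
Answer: -6*I*√6 ≈ -14.697*I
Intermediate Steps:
j(a, K) = 0
m(k) = √2*√k (m(k) = √(2*k) = √2*√k)
E = I*√6 (E = √2*√(-3) + 0 = √2*(I*√3) + 0 = I*√6 + 0 = I*√6 ≈ 2.4495*I)
o*E = -6*I*√6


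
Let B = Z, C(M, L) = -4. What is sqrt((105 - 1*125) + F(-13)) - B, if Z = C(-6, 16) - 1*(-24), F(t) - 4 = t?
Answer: -20 + I*sqrt(29) ≈ -20.0 + 5.3852*I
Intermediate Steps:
F(t) = 4 + t
Z = 20 (Z = -4 - 1*(-24) = -4 + 24 = 20)
B = 20
sqrt((105 - 1*125) + F(-13)) - B = sqrt((105 - 1*125) + (4 - 13)) - 1*20 = sqrt((105 - 125) - 9) - 20 = sqrt(-20 - 9) - 20 = sqrt(-29) - 20 = I*sqrt(29) - 20 = -20 + I*sqrt(29)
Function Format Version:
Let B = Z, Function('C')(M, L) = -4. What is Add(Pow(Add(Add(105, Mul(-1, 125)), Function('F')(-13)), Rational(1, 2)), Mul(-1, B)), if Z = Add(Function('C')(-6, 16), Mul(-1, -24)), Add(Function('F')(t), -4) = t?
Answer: Add(-20, Mul(I, Pow(29, Rational(1, 2)))) ≈ Add(-20.000, Mul(5.3852, I))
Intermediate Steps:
Function('F')(t) = Add(4, t)
Z = 20 (Z = Add(-4, Mul(-1, -24)) = Add(-4, 24) = 20)
B = 20
Add(Pow(Add(Add(105, Mul(-1, 125)), Function('F')(-13)), Rational(1, 2)), Mul(-1, B)) = Add(Pow(Add(Add(105, Mul(-1, 125)), Add(4, -13)), Rational(1, 2)), Mul(-1, 20)) = Add(Pow(Add(Add(105, -125), -9), Rational(1, 2)), -20) = Add(Pow(Add(-20, -9), Rational(1, 2)), -20) = Add(Pow(-29, Rational(1, 2)), -20) = Add(Mul(I, Pow(29, Rational(1, 2))), -20) = Add(-20, Mul(I, Pow(29, Rational(1, 2))))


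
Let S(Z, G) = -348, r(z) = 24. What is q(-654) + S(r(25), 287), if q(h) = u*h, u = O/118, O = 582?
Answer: -210846/59 ≈ -3573.7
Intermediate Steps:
u = 291/59 (u = 582/118 = 582*(1/118) = 291/59 ≈ 4.9322)
q(h) = 291*h/59
q(-654) + S(r(25), 287) = (291/59)*(-654) - 348 = -190314/59 - 348 = -210846/59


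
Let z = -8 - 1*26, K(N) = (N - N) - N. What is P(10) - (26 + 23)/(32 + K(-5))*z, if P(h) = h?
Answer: 2036/37 ≈ 55.027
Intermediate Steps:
K(N) = -N (K(N) = 0 - N = -N)
z = -34 (z = -8 - 26 = -34)
P(10) - (26 + 23)/(32 + K(-5))*z = 10 - (26 + 23)/(32 - 1*(-5))*(-34) = 10 - 49/(32 + 5)*(-34) = 10 - 49/37*(-34) = 10 - 49*(1/37)*(-34) = 10 - 49*(-34)/37 = 10 - 1*(-1666/37) = 10 + 1666/37 = 2036/37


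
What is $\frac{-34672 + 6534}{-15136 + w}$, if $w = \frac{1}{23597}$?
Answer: $\frac{663972386}{357164191} \approx 1.859$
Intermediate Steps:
$w = \frac{1}{23597} \approx 4.2378 \cdot 10^{-5}$
$\frac{-34672 + 6534}{-15136 + w} = \frac{-34672 + 6534}{-15136 + \frac{1}{23597}} = - \frac{28138}{- \frac{357164191}{23597}} = \left(-28138\right) \left(- \frac{23597}{357164191}\right) = \frac{663972386}{357164191}$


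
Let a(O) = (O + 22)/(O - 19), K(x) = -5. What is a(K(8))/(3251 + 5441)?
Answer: -17/208608 ≈ -8.1493e-5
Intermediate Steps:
a(O) = (22 + O)/(-19 + O)
a(K(8))/(3251 + 5441) = ((22 - 5)/(-19 - 5))/(3251 + 5441) = (17/(-24))/8692 = -1/24*17*(1/8692) = -17/24*1/8692 = -17/208608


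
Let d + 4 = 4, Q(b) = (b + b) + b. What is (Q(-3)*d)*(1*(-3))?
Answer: 0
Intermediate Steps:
Q(b) = 3*b (Q(b) = 2*b + b = 3*b)
d = 0 (d = -4 + 4 = 0)
(Q(-3)*d)*(1*(-3)) = ((3*(-3))*0)*(1*(-3)) = -9*0*(-3) = 0*(-3) = 0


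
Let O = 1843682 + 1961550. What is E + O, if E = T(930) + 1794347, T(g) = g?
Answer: 5600509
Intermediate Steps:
O = 3805232
E = 1795277 (E = 930 + 1794347 = 1795277)
E + O = 1795277 + 3805232 = 5600509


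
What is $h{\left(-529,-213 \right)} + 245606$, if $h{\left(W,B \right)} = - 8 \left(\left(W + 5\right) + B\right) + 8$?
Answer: $251510$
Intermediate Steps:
$h{\left(W,B \right)} = -32 - 8 B - 8 W$ ($h{\left(W,B \right)} = - 8 \left(\left(5 + W\right) + B\right) + 8 = - 8 \left(5 + B + W\right) + 8 = \left(-40 - 8 B - 8 W\right) + 8 = -32 - 8 B - 8 W$)
$h{\left(-529,-213 \right)} + 245606 = \left(-32 - -1704 - -4232\right) + 245606 = \left(-32 + 1704 + 4232\right) + 245606 = 5904 + 245606 = 251510$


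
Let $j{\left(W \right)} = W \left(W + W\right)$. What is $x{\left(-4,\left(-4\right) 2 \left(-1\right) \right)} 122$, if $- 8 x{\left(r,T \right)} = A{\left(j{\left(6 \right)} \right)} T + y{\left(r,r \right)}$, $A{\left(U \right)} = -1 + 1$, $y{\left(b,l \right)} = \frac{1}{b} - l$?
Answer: $- \frac{915}{16} \approx -57.188$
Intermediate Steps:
$j{\left(W \right)} = 2 W^{2}$ ($j{\left(W \right)} = W 2 W = 2 W^{2}$)
$A{\left(U \right)} = 0$
$x{\left(r,T \right)} = - \frac{1}{8 r} + \frac{r}{8}$ ($x{\left(r,T \right)} = - \frac{0 T - \left(r - \frac{1}{r}\right)}{8} = - \frac{0 - \left(r - \frac{1}{r}\right)}{8} = - \frac{\frac{1}{r} - r}{8} = - \frac{1}{8 r} + \frac{r}{8}$)
$x{\left(-4,\left(-4\right) 2 \left(-1\right) \right)} 122 = \frac{-1 + \left(-4\right)^{2}}{8 \left(-4\right)} 122 = \frac{1}{8} \left(- \frac{1}{4}\right) \left(-1 + 16\right) 122 = \frac{1}{8} \left(- \frac{1}{4}\right) 15 \cdot 122 = \left(- \frac{15}{32}\right) 122 = - \frac{915}{16}$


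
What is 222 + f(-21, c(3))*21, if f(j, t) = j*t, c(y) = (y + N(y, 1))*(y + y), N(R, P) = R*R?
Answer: -31530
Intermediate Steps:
N(R, P) = R**2
c(y) = 2*y*(y + y**2) (c(y) = (y + y**2)*(y + y) = (y + y**2)*(2*y) = 2*y*(y + y**2))
222 + f(-21, c(3))*21 = 222 - 42*3**2*(1 + 3)*21 = 222 - 42*9*4*21 = 222 - 21*72*21 = 222 - 1512*21 = 222 - 31752 = -31530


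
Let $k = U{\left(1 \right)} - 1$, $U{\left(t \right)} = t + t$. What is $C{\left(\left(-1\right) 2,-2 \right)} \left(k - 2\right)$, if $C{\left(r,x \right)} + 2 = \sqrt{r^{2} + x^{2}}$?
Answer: $2 - 2 \sqrt{2} \approx -0.82843$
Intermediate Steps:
$U{\left(t \right)} = 2 t$
$k = 1$ ($k = 2 \cdot 1 - 1 = 2 - 1 = 1$)
$C{\left(r,x \right)} = -2 + \sqrt{r^{2} + x^{2}}$
$C{\left(\left(-1\right) 2,-2 \right)} \left(k - 2\right) = \left(-2 + \sqrt{\left(\left(-1\right) 2\right)^{2} + \left(-2\right)^{2}}\right) \left(1 - 2\right) = \left(-2 + \sqrt{\left(-2\right)^{2} + 4}\right) \left(-1\right) = \left(-2 + \sqrt{4 + 4}\right) \left(-1\right) = \left(-2 + \sqrt{8}\right) \left(-1\right) = \left(-2 + 2 \sqrt{2}\right) \left(-1\right) = 2 - 2 \sqrt{2}$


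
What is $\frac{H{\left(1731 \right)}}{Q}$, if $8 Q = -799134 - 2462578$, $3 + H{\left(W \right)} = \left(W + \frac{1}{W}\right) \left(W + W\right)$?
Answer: $- \frac{5992721}{407714} \approx -14.698$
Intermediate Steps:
$H{\left(W \right)} = -3 + 2 W \left(W + \frac{1}{W}\right)$ ($H{\left(W \right)} = -3 + \left(W + \frac{1}{W}\right) \left(W + W\right) = -3 + \left(W + \frac{1}{W}\right) 2 W = -3 + 2 W \left(W + \frac{1}{W}\right)$)
$Q = -407714$ ($Q = \frac{-799134 - 2462578}{8} = \frac{1}{8} \left(-3261712\right) = -407714$)
$\frac{H{\left(1731 \right)}}{Q} = \frac{-1 + 2 \cdot 1731^{2}}{-407714} = \left(-1 + 2 \cdot 2996361\right) \left(- \frac{1}{407714}\right) = \left(-1 + 5992722\right) \left(- \frac{1}{407714}\right) = 5992721 \left(- \frac{1}{407714}\right) = - \frac{5992721}{407714}$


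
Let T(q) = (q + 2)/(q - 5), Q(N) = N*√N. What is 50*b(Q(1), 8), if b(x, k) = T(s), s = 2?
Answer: -200/3 ≈ -66.667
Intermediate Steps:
Q(N) = N^(3/2)
T(q) = (2 + q)/(-5 + q)
b(x, k) = -4/3 (b(x, k) = (2 + 2)/(-5 + 2) = 4/(-3) = -⅓*4 = -4/3)
50*b(Q(1), 8) = 50*(-4/3) = -200/3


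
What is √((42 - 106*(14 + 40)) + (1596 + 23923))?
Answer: √19837 ≈ 140.84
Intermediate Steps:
√((42 - 106*(14 + 40)) + (1596 + 23923)) = √((42 - 106*54) + 25519) = √((42 - 5724) + 25519) = √(-5682 + 25519) = √19837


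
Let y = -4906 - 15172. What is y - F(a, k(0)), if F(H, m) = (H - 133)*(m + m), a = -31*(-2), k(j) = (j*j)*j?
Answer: -20078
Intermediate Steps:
k(j) = j³ (k(j) = j²*j = j³)
a = 62
F(H, m) = 2*m*(-133 + H) (F(H, m) = (-133 + H)*(2*m) = 2*m*(-133 + H))
y = -20078
y - F(a, k(0)) = -20078 - 2*0³*(-133 + 62) = -20078 - 2*0*(-71) = -20078 - 1*0 = -20078 + 0 = -20078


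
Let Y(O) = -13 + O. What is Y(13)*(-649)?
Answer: 0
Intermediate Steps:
Y(13)*(-649) = (-13 + 13)*(-649) = 0*(-649) = 0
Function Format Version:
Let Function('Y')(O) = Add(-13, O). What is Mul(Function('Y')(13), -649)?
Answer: 0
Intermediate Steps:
Mul(Function('Y')(13), -649) = Mul(Add(-13, 13), -649) = Mul(0, -649) = 0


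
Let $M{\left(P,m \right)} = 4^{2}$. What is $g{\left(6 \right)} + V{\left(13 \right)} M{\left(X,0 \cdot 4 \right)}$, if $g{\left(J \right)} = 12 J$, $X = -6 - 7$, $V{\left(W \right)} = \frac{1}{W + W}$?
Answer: $\frac{944}{13} \approx 72.615$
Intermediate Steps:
$V{\left(W \right)} = \frac{1}{2 W}$
$X = -13$ ($X = -6 - 7 = -13$)
$M{\left(P,m \right)} = 16$
$g{\left(6 \right)} + V{\left(13 \right)} M{\left(X,0 \cdot 4 \right)} = 12 \cdot 6 + \frac{1}{2 \cdot 13} \cdot 16 = 72 + \frac{1}{2} \cdot \frac{1}{13} \cdot 16 = 72 + \frac{1}{26} \cdot 16 = 72 + \frac{8}{13} = \frac{944}{13}$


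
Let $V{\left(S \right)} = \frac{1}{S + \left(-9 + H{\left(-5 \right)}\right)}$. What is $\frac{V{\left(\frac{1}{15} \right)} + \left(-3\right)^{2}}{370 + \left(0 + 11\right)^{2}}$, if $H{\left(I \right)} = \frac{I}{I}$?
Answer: $\frac{1056}{58429} \approx 0.018073$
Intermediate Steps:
$H{\left(I \right)} = 1$
$V{\left(S \right)} = \frac{1}{-8 + S}$ ($V{\left(S \right)} = \frac{1}{S + \left(-9 + 1\right)} = \frac{1}{S - 8} = \frac{1}{-8 + S}$)
$\frac{V{\left(\frac{1}{15} \right)} + \left(-3\right)^{2}}{370 + \left(0 + 11\right)^{2}} = \frac{\frac{1}{-8 + \frac{1}{15}} + \left(-3\right)^{2}}{370 + \left(0 + 11\right)^{2}} = \frac{\frac{1}{-8 + \frac{1}{15}} + 9}{370 + 11^{2}} = \frac{\frac{1}{- \frac{119}{15}} + 9}{370 + 121} = \frac{- \frac{15}{119} + 9}{491} = \frac{1056}{119} \cdot \frac{1}{491} = \frac{1056}{58429}$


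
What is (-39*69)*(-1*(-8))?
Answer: -21528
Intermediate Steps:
(-39*69)*(-1*(-8)) = -2691*8 = -21528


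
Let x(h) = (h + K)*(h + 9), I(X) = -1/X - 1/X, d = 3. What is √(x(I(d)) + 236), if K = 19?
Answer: √3499/3 ≈ 19.717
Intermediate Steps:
I(X) = -2/X
x(h) = (9 + h)*(19 + h) (x(h) = (h + 19)*(h + 9) = (19 + h)*(9 + h) = (9 + h)*(19 + h))
√(x(I(d)) + 236) = √((171 + (-2/3)² + 28*(-2/3)) + 236) = √((171 + (-2*⅓)² + 28*(-2*⅓)) + 236) = √((171 + (-⅔)² + 28*(-⅔)) + 236) = √((171 + 4/9 - 56/3) + 236) = √(1375/9 + 236) = √(3499/9) = √3499/3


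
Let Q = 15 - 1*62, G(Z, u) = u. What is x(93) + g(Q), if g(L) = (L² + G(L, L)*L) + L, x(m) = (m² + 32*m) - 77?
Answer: 15919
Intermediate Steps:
Q = -47 (Q = 15 - 62 = -47)
x(m) = -77 + m² + 32*m
g(L) = L + 2*L² (g(L) = (L² + L*L) + L = (L² + L²) + L = 2*L² + L = L + 2*L²)
x(93) + g(Q) = (-77 + 93² + 32*93) - 47*(1 + 2*(-47)) = (-77 + 8649 + 2976) - 47*(1 - 94) = 11548 - 47*(-93) = 11548 + 4371 = 15919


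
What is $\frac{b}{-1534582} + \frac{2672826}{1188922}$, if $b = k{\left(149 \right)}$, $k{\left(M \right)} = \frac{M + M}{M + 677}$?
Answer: $\frac{120999272074067}{53822699867818} \approx 2.2481$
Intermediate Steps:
$k{\left(M \right)} = \frac{2 M}{677 + M}$
$b = \frac{149}{413}$ ($b = 2 \cdot 149 \frac{1}{677 + 149} = 2 \cdot 149 \cdot \frac{1}{826} = \frac{149}{413} \approx 0.36077$)
$\frac{b}{-1534582} + \frac{2672826}{1188922} = \frac{149}{413 \left(-1534582\right)} + \frac{2672826}{1188922} = \frac{149}{413} \left(- \frac{1}{1534582}\right) + 2672826 \cdot \frac{1}{1188922} = - \frac{149}{633782366} + \frac{1336413}{594461} = \frac{120999272074067}{53822699867818}$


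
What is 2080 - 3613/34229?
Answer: 71192707/34229 ≈ 2079.9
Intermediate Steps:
2080 - 3613/34229 = 71192707/34229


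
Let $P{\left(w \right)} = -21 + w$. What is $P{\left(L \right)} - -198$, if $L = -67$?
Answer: $110$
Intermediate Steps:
$P{\left(L \right)} - -198 = \left(-21 - 67\right) - -198 = -88 + 198 = 110$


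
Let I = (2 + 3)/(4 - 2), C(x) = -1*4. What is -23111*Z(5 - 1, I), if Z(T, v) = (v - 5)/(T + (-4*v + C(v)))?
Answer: -23111/4 ≈ -5777.8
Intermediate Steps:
C(x) = -4
I = 5/2 ≈ 2.5000
Z(T, v) = (-5 + v)/(-4 + T - 4*v) (Z(T, v) = (v - 5)/(T + (-4*v - 4)) = (-5 + v)/(T + (-4 - 4*v)) = (-5 + v)/(-4 + T - 4*v))
-23111*Z(5 - 1, I) = -23111*(5 - 1*5/2)/(4 - (5 - 1) + 4*(5/2)) = -23111*(5 - 5/2)/(4 - 1*4 + 10) = -23111*5/((4 - 4 + 10)*2) = -23111*5/(10*2) = -23111*¼ = -23111/4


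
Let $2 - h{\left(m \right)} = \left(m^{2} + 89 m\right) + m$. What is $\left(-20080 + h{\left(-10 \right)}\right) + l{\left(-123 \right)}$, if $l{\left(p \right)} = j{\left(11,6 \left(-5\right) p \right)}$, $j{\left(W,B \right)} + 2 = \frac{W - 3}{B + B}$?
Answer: $- \frac{35571598}{1845} \approx -19280.0$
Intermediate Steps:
$j{\left(W,B \right)} = -2 + \frac{-3 + W}{2 B}$ ($j{\left(W,B \right)} = -2 + \frac{W - 3}{B + B} = -2 + \frac{-3 + W}{2 B}$)
$l{\left(p \right)} = - \frac{8 + 120 p}{60 p}$ ($l{\left(p \right)} = \frac{-3 + 11 - 4 \cdot 6 \left(-5\right) p}{2 \cdot 6 \left(-5\right) p} = \frac{-3 + 11 - 4 \left(- 30 p\right)}{2 \left(- 30 p\right)} = \frac{- \frac{1}{30 p} \left(-3 + 11 + 120 p\right)}{2} = \frac{- \frac{1}{30 p} \left(8 + 120 p\right)}{2} = - \frac{8 + 120 p}{60 p}$)
$h{\left(m \right)} = 2 - m^{2} - 90 m$ ($h{\left(m \right)} = 2 - \left(\left(m^{2} + 89 m\right) + m\right) = 2 - \left(m^{2} + 90 m\right) = 2 - m^{2} - 90 m$)
$\left(-20080 + h{\left(-10 \right)}\right) + l{\left(-123 \right)} = \left(-20080 - -802\right) - \left(2 + \frac{2}{15 \left(-123\right)}\right) = \left(-20080 + \left(2 - 100 + 900\right)\right) - \frac{3688}{1845} = \left(-20080 + \left(2 - 100 + 900\right)\right) + \left(-2 + \frac{2}{1845}\right) = \left(-20080 + 802\right) - \frac{3688}{1845} = -19278 - \frac{3688}{1845} = - \frac{35571598}{1845}$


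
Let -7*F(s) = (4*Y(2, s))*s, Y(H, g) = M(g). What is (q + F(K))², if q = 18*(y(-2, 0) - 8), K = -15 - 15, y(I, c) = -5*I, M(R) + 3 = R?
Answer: 13749264/49 ≈ 2.8060e+5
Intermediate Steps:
M(R) = -3 + R
Y(H, g) = -3 + g
K = -30
F(s) = -s*(-12 + 4*s)/7 (F(s) = -4*(-3 + s)*s/7 = -(-12 + 4*s)*s/7 = -s*(-12 + 4*s)/7)
q = 36 (q = 18*(-5*(-2) - 8) = 18*(10 - 8) = 18*2 = 36)
(q + F(K))² = (36 + (4/7)*(-30)*(3 - 1*(-30)))² = (36 + (4/7)*(-30)*(3 + 30))² = (36 + (4/7)*(-30)*33)² = (36 - 3960/7)² = (-3708/7)² = 13749264/49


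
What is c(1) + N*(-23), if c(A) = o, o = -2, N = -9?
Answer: 205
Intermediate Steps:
c(A) = -2
c(1) + N*(-23) = -2 - 9*(-23) = -2 + 207 = 205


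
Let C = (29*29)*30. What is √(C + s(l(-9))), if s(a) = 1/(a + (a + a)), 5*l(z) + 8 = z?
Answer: 5*√2624919/51 ≈ 158.84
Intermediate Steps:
l(z) = -8/5 + z/5
C = 25230 (C = 841*30 = 25230)
s(a) = 1/(3*a) (s(a) = 1/(a + 2*a) = 1/(3*a))
√(C + s(l(-9))) = √(25230 + 1/(3*(-8/5 + (⅕)*(-9)))) = √(25230 + 1/(3*(-8/5 - 9/5))) = √(25230 + 1/(3*(-17/5))) = √(25230 + (⅓)*(-5/17)) = √(25230 - 5/51) = √(1286725/51) = 5*√2624919/51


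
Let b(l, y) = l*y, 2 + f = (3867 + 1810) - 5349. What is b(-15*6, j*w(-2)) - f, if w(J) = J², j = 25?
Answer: -9326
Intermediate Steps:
f = 326 (f = -2 + ((3867 + 1810) - 5349) = -2 + (5677 - 5349) = -2 + 328 = 326)
b(-15*6, j*w(-2)) - f = (-15*6)*(25*(-2)²) - 1*326 = -2250*4 - 326 = -90*100 - 326 = -9000 - 326 = -9326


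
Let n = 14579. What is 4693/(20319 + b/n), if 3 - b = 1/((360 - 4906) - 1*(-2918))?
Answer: 111386534116/482263586113 ≈ 0.23097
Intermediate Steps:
b = 4885/1628 (b = 3 - 1/((360 - 4906) - 1*(-2918)) = 3 - 1/(-4546 + 2918) = 3 - 1/(-1628) = 3 - 1*(-1/1628) = 3 + 1/1628 = 4885/1628 ≈ 3.0006)
4693/(20319 + b/n) = 4693/(20319 + (4885/1628)/14579) = 4693/(20319 + (4885/1628)*(1/14579)) = 4693/(20319 + 4885/23734612) = 4693/(482263586113/23734612) = 4693*(23734612/482263586113) = 111386534116/482263586113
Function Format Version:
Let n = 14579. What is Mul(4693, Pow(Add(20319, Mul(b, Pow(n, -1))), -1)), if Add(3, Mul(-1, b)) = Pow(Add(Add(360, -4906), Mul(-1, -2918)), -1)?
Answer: Rational(111386534116, 482263586113) ≈ 0.23097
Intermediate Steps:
b = Rational(4885, 1628) (b = Add(3, Mul(-1, Pow(Add(Add(360, -4906), Mul(-1, -2918)), -1))) = Add(3, Mul(-1, Pow(Add(-4546, 2918), -1))) = Add(3, Mul(-1, Pow(-1628, -1))) = Add(3, Mul(-1, Rational(-1, 1628))) = Add(3, Rational(1, 1628)) = Rational(4885, 1628) ≈ 3.0006)
Mul(4693, Pow(Add(20319, Mul(b, Pow(n, -1))), -1)) = Mul(4693, Pow(Add(20319, Mul(Rational(4885, 1628), Pow(14579, -1))), -1)) = Mul(4693, Pow(Add(20319, Mul(Rational(4885, 1628), Rational(1, 14579))), -1)) = Mul(4693, Pow(Add(20319, Rational(4885, 23734612)), -1)) = Mul(4693, Pow(Rational(482263586113, 23734612), -1)) = Mul(4693, Rational(23734612, 482263586113)) = Rational(111386534116, 482263586113)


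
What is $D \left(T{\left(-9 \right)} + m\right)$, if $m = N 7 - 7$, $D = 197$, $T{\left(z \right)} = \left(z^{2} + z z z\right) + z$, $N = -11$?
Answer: $-145977$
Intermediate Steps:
$T{\left(z \right)} = z + z^{2} + z^{3}$ ($T{\left(z \right)} = \left(z^{2} + z^{2} z\right) + z = \left(z^{2} + z^{3}\right) + z = z + z^{2} + z^{3}$)
$m = -84$ ($m = \left(-11\right) 7 - 7 = -77 - 7 = -84$)
$D \left(T{\left(-9 \right)} + m\right) = 197 \left(- 9 \left(1 - 9 + \left(-9\right)^{2}\right) - 84\right) = 197 \left(- 9 \left(1 - 9 + 81\right) - 84\right) = 197 \left(\left(-9\right) 73 - 84\right) = 197 \left(-657 - 84\right) = 197 \left(-741\right) = -145977$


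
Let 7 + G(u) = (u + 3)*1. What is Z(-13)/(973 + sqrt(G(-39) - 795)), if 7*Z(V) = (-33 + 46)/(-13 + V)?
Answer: I/(14*(sqrt(838) - 973*I)) ≈ -7.3346e-5 + 2.1821e-6*I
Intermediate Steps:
G(u) = -4 + u (G(u) = -7 + (u + 3)*1 = -7 + (3 + u)*1 = -7 + (3 + u) = -4 + u)
Z(V) = 13/(7*(-13 + V)) (Z(V) = ((-33 + 46)/(-13 + V))/7 = (13/(-13 + V))/7 = 13/(7*(-13 + V)))
Z(-13)/(973 + sqrt(G(-39) - 795)) = (13/(7*(-13 - 13)))/(973 + sqrt((-4 - 39) - 795)) = ((13/7)/(-26))/(973 + sqrt(-43 - 795)) = ((13/7)*(-1/26))/(973 + sqrt(-838)) = -1/(14*(973 + I*sqrt(838)))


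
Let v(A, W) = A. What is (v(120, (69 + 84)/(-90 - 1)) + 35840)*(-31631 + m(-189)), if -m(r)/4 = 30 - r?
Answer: -1168951720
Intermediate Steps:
m(r) = -120 + 4*r (m(r) = -4*(30 - r) = -120 + 4*r)
(v(120, (69 + 84)/(-90 - 1)) + 35840)*(-31631 + m(-189)) = (120 + 35840)*(-31631 + (-120 + 4*(-189))) = 35960*(-31631 + (-120 - 756)) = 35960*(-31631 - 876) = 35960*(-32507) = -1168951720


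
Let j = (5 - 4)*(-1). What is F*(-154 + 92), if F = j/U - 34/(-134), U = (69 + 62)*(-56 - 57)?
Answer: -15606516/991801 ≈ -15.736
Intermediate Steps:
U = -14803 (U = 131*(-113) = -14803)
j = -1 (j = 1*(-1) = -1)
F = 251718/991801 (F = -1/(-14803) - 34/(-134) = -1*(-1/14803) - 34*(-1/134) = 1/14803 + 17/67 = 251718/991801 ≈ 0.25380)
F*(-154 + 92) = 251718*(-154 + 92)/991801 = (251718/991801)*(-62) = -15606516/991801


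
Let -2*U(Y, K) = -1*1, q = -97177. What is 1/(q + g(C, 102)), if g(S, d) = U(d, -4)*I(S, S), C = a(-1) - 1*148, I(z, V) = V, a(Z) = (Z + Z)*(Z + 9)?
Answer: -1/97259 ≈ -1.0282e-5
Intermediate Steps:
U(Y, K) = ½ (U(Y, K) = -(-1)/2 = -½*(-1) = ½)
a(Z) = 2*Z*(9 + Z) (a(Z) = (2*Z)*(9 + Z) = 2*Z*(9 + Z))
C = -164 (C = 2*(-1)*(9 - 1) - 1*148 = 2*(-1)*8 - 148 = -16 - 148 = -164)
g(S, d) = S/2
1/(q + g(C, 102)) = 1/(-97177 + (½)*(-164)) = 1/(-97177 - 82) = 1/(-97259) = -1/97259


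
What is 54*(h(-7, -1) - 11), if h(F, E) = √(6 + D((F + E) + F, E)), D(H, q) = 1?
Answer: -594 + 54*√7 ≈ -451.13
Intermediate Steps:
h(F, E) = √7 (h(F, E) = √(6 + 1) = √7)
54*(h(-7, -1) - 11) = 54*(√7 - 11) = 54*(-11 + √7) = -594 + 54*√7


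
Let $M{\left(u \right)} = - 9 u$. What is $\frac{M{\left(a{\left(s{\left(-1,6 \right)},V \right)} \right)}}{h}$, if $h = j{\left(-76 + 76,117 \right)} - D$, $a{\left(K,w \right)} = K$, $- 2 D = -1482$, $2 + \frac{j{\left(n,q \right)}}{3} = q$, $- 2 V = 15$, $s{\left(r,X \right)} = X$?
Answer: $\frac{3}{22} \approx 0.13636$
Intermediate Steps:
$V = - \frac{15}{2}$ ($V = \left(- \frac{1}{2}\right) 15 = - \frac{15}{2} \approx -7.5$)
$j{\left(n,q \right)} = -6 + 3 q$
$D = 741$ ($D = \left(- \frac{1}{2}\right) \left(-1482\right) = 741$)
$h = -396$ ($h = \left(-6 + 3 \cdot 117\right) - 741 = \left(-6 + 351\right) - 741 = 345 - 741 = -396$)
$\frac{M{\left(a{\left(s{\left(-1,6 \right)},V \right)} \right)}}{h} = \frac{\left(-9\right) 6}{-396} = \left(-54\right) \left(- \frac{1}{396}\right) = \frac{3}{22}$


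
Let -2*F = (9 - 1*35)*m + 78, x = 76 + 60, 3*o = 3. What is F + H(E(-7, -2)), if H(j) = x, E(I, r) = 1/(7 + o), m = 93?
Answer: 1306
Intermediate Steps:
o = 1 (o = (1/3)*3 = 1)
E(I, r) = 1/8 (E(I, r) = 1/(7 + 1) = 1/8)
x = 136
H(j) = 136
F = 1170 (F = -((9 - 1*35)*93 + 78)/2 = -((9 - 35)*93 + 78)/2 = -(-26*93 + 78)/2 = -(-2418 + 78)/2 = -1/2*(-2340) = 1170)
F + H(E(-7, -2)) = 1170 + 136 = 1306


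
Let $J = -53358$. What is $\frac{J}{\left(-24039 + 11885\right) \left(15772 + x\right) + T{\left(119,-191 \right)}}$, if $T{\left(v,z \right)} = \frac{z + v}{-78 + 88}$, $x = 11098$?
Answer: $\frac{133395}{816444968} \approx 0.00016339$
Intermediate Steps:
$T{\left(v,z \right)} = \frac{v}{10} + \frac{z}{10}$ ($T{\left(v,z \right)} = \frac{v + z}{10} = \left(v + z\right) \frac{1}{10} = \frac{v}{10} + \frac{z}{10}$)
$\frac{J}{\left(-24039 + 11885\right) \left(15772 + x\right) + T{\left(119,-191 \right)}} = - \frac{53358}{\left(-24039 + 11885\right) \left(15772 + 11098\right) + \left(\frac{1}{10} \cdot 119 + \frac{1}{10} \left(-191\right)\right)} = - \frac{53358}{\left(-12154\right) 26870 + \left(\frac{119}{10} - \frac{191}{10}\right)} = - \frac{53358}{-326577980 - \frac{36}{5}} = - \frac{53358}{- \frac{1632889936}{5}} = \left(-53358\right) \left(- \frac{5}{1632889936}\right) = \frac{133395}{816444968}$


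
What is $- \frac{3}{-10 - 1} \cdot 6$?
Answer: $\frac{18}{11} \approx 1.6364$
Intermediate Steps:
$- \frac{3}{-10 - 1} \cdot 6 = - \frac{3}{-11} \cdot 6 = \left(-3\right) \left(- \frac{1}{11}\right) 6 = \frac{3}{11} \cdot 6 = \frac{18}{11}$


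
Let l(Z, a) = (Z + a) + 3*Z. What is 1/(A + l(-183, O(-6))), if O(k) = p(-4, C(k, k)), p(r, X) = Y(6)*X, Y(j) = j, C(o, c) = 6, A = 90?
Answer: -1/606 ≈ -0.0016502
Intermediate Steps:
p(r, X) = 6*X
O(k) = 36 (O(k) = 6*6 = 36)
l(Z, a) = a + 4*Z
1/(A + l(-183, O(-6))) = 1/(90 + (36 + 4*(-183))) = 1/(90 + (36 - 732)) = 1/(90 - 696) = 1/(-606) = -1/606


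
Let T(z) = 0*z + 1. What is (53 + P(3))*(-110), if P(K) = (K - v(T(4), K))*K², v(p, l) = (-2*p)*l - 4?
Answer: -18700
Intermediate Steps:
T(z) = 1 (T(z) = 0 + 1 = 1)
v(p, l) = -4 - 2*l*p (v(p, l) = -2*l*p - 4 = -4 - 2*l*p)
P(K) = K²*(4 + 3*K) (P(K) = (K - (-4 - 2*K*1))*K² = (K - (-4 - 2*K))*K² = (K + (4 + 2*K))*K² = (4 + 3*K)*K² = K²*(4 + 3*K))
(53 + P(3))*(-110) = (53 + 3²*(4 + 3*3))*(-110) = (53 + 9*(4 + 9))*(-110) = (53 + 9*13)*(-110) = (53 + 117)*(-110) = 170*(-110) = -18700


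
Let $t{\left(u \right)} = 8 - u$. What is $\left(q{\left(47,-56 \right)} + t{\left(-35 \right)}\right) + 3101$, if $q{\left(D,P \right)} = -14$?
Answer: $3130$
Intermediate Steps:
$\left(q{\left(47,-56 \right)} + t{\left(-35 \right)}\right) + 3101 = \left(-14 + \left(8 - -35\right)\right) + 3101 = \left(-14 + \left(8 + 35\right)\right) + 3101 = \left(-14 + 43\right) + 3101 = 29 + 3101 = 3130$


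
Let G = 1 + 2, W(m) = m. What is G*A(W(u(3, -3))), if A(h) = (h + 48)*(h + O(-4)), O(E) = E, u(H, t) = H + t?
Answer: -576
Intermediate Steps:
A(h) = (-4 + h)*(48 + h) (A(h) = (h + 48)*(h - 4) = (48 + h)*(-4 + h) = (-4 + h)*(48 + h))
G = 3
G*A(W(u(3, -3))) = 3*(-192 + (3 - 3)² + 44*(3 - 3)) = 3*(-192 + 0² + 44*0) = 3*(-192 + 0 + 0) = 3*(-192) = -576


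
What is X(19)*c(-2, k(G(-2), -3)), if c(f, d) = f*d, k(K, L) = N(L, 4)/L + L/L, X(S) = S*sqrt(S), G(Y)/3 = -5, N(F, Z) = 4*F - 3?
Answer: -228*sqrt(19) ≈ -993.83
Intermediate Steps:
N(F, Z) = -3 + 4*F
G(Y) = -15 (G(Y) = 3*(-5) = -15)
X(S) = S**(3/2)
k(K, L) = 1 + (-3 + 4*L)/L (k(K, L) = (-3 + 4*L)/L + L/L = (-3 + 4*L)/L + 1 = 1 + (-3 + 4*L)/L)
c(f, d) = d*f
X(19)*c(-2, k(G(-2), -3)) = 19**(3/2)*((5 - 3/(-3))*(-2)) = (19*sqrt(19))*((5 - 3*(-1/3))*(-2)) = (19*sqrt(19))*((5 + 1)*(-2)) = (19*sqrt(19))*(6*(-2)) = (19*sqrt(19))*(-12) = -228*sqrt(19)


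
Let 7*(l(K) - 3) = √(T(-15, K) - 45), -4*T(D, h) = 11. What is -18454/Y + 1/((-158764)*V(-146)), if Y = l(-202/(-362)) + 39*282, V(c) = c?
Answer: -922324253847718909/549826024668211528 + 258356*I*√191/23720312387 ≈ -1.6775 + 0.00015053*I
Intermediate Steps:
T(D, h) = -11/4 (T(D, h) = -¼*11 = -11/4)
l(K) = 3 + I*√191/14 (l(K) = 3 + √(-11/4 - 45)/7 = 3 + √(-191/4)/7 = 3 + (I*√191/2)/7 = 3 + I*√191/14)
Y = 11001 + I*√191/14 (Y = (3 + I*√191/14) + 39*282 = (3 + I*√191/14) + 10998 = 11001 + I*√191/14 ≈ 11001.0 + 0.98716*I)
-18454/Y + 1/((-158764)*V(-146)) = -18454/(11001 + I*√191/14) + 1/(-158764*(-146)) = -18454/(11001 + I*√191/14) - 1/158764*(-1/146) = -18454/(11001 + I*√191/14) + 1/23179544 = 1/23179544 - 18454/(11001 + I*√191/14)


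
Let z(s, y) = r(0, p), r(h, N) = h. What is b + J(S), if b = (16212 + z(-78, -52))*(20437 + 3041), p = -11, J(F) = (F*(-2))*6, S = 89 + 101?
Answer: 380623056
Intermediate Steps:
S = 190
J(F) = -12*F (J(F) = -2*F*6 = -12*F)
z(s, y) = 0
b = 380625336 (b = (16212 + 0)*(20437 + 3041) = 16212*23478 = 380625336)
b + J(S) = 380625336 - 12*190 = 380625336 - 2280 = 380623056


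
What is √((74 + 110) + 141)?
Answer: 5*√13 ≈ 18.028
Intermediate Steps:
√((74 + 110) + 141) = √(184 + 141) = √325 = 5*√13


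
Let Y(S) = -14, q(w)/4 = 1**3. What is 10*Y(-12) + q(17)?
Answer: -136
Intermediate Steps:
q(w) = 4 (q(w) = 4*1**3 = 4*1 = 4)
10*Y(-12) + q(17) = 10*(-14) + 4 = -140 + 4 = -136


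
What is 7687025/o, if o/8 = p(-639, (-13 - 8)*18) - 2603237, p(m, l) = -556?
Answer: -7687025/20830344 ≈ -0.36903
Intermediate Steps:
o = -20830344 (o = 8*(-556 - 2603237) = 8*(-2603793) = -20830344)
7687025/o = 7687025/(-20830344) = 7687025*(-1/20830344) = -7687025/20830344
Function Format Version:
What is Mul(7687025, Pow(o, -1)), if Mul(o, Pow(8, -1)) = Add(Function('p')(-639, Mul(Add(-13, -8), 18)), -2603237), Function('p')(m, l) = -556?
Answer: Rational(-7687025, 20830344) ≈ -0.36903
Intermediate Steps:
o = -20830344 (o = Mul(8, Add(-556, -2603237)) = Mul(8, -2603793) = -20830344)
Mul(7687025, Pow(o, -1)) = Mul(7687025, Pow(-20830344, -1)) = Mul(7687025, Rational(-1, 20830344)) = Rational(-7687025, 20830344)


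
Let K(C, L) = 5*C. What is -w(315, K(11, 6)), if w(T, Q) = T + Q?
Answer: -370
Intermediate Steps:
w(T, Q) = Q + T
-w(315, K(11, 6)) = -(5*11 + 315) = -(55 + 315) = -1*370 = -370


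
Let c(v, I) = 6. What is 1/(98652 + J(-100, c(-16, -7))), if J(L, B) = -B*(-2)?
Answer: 1/98664 ≈ 1.0135e-5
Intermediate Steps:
J(L, B) = 2*B
1/(98652 + J(-100, c(-16, -7))) = 1/(98652 + 2*6) = 1/(98652 + 12) = 1/98664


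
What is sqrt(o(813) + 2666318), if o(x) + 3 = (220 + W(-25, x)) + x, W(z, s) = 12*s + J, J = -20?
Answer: 2*sqrt(669271) ≈ 1636.2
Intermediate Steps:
W(z, s) = -20 + 12*s (W(z, s) = 12*s - 20 = -20 + 12*s)
o(x) = 197 + 13*x (o(x) = -3 + ((220 + (-20 + 12*x)) + x) = -3 + ((200 + 12*x) + x) = -3 + (200 + 13*x) = 197 + 13*x)
sqrt(o(813) + 2666318) = sqrt((197 + 13*813) + 2666318) = sqrt((197 + 10569) + 2666318) = sqrt(10766 + 2666318) = sqrt(2677084) = 2*sqrt(669271)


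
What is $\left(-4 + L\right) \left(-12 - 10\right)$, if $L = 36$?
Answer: $-704$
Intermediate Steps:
$\left(-4 + L\right) \left(-12 - 10\right) = \left(-4 + 36\right) \left(-12 - 10\right) = 32 \left(-22\right) = -704$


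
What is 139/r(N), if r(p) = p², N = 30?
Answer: 139/900 ≈ 0.15444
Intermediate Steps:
139/r(N) = 139/(30²) = 139/900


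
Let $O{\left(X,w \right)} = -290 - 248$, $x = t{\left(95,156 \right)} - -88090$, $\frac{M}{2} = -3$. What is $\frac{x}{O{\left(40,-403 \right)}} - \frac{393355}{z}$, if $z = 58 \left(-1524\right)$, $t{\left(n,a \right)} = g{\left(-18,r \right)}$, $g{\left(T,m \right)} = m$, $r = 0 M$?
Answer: $- \frac{3787413145}{23777448} \approx -159.29$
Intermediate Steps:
$M = -6$ ($M = 2 \left(-3\right) = -6$)
$r = 0$ ($r = 0 \left(-6\right) = 0$)
$t{\left(n,a \right)} = 0$
$x = 88090$ ($x = 0 - -88090 = 0 + 88090 = 88090$)
$z = -88392$
$O{\left(X,w \right)} = -538$ ($O{\left(X,w \right)} = -290 - 248 = -538$)
$\frac{x}{O{\left(40,-403 \right)}} - \frac{393355}{z} = \frac{88090}{-538} - \frac{393355}{-88392} = 88090 \left(- \frac{1}{538}\right) - - \frac{393355}{88392} = - \frac{44045}{269} + \frac{393355}{88392} = - \frac{3787413145}{23777448}$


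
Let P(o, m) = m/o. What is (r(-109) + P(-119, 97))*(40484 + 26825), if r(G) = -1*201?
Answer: -1616492944/119 ≈ -1.3584e+7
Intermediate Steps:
r(G) = -201
(r(-109) + P(-119, 97))*(40484 + 26825) = (-201 + 97/(-119))*(40484 + 26825) = (-201 + 97*(-1/119))*67309 = (-201 - 97/119)*67309 = -24016/119*67309 = -1616492944/119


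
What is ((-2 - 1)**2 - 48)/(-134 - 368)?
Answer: 39/502 ≈ 0.077689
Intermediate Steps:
((-2 - 1)**2 - 48)/(-134 - 368) = ((-3)**2 - 48)/(-502) = (9 - 48)*(-1/502) = -39*(-1/502) = 39/502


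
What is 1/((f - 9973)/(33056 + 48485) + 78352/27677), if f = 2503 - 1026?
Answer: 2256810257/6153756640 ≈ 0.36674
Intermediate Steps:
f = 1477
1/((f - 9973)/(33056 + 48485) + 78352/27677) = 1/((1477 - 9973)/(33056 + 48485) + 78352/27677) = 1/(-8496/81541 + 78352*(1/27677)) = 1/(-8496*1/81541 + 78352/27677) = 1/(-8496/81541 + 78352/27677) = 1/(6153756640/2256810257) = 2256810257/6153756640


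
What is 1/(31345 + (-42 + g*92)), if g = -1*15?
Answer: 1/29923 ≈ 3.3419e-5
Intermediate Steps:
g = -15
1/(31345 + (-42 + g*92)) = 1/(31345 + (-42 - 15*92)) = 1/(31345 + (-42 - 1380)) = 1/(31345 - 1422) = 1/29923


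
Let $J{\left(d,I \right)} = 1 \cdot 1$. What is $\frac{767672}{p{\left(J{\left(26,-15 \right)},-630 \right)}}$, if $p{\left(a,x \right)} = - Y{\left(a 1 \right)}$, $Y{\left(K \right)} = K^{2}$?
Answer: $-767672$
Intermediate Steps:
$J{\left(d,I \right)} = 1$
$p{\left(a,x \right)} = - a^{2}$ ($p{\left(a,x \right)} = - \left(a 1\right)^{2} = - a^{2}$)
$\frac{767672}{p{\left(J{\left(26,-15 \right)},-630 \right)}} = \frac{767672}{\left(-1\right) 1^{2}} = \frac{767672}{\left(-1\right) 1} = \frac{767672}{-1} = 767672 \left(-1\right) = -767672$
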